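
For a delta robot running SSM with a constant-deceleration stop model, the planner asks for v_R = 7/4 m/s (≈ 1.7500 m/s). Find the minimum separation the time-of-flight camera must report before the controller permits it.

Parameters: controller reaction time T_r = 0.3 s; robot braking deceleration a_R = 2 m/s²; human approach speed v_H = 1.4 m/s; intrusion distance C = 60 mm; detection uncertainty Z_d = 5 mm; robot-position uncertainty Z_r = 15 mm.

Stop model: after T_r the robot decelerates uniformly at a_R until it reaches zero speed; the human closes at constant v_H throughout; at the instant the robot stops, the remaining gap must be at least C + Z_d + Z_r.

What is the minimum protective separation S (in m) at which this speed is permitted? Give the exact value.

braking lasts T_s = (7/4)/2 = 0.8750 s
reaction-phase robot travel = 1.7500·0.3000 = 0.5250 m
braking distance = 1.7500²/(2·2.0000) = 0.7656 m
human over T_r+T_s: 1.4000·(0.3000+0.8750) = 1.6450 m
residual clearance needed = 0.0600+0.0050+0.0150 = 0.0800 m
S_min ≈ 0.5250+0.7656+1.6450+0.0800  ⇒  S_min = 193/64 m

S_min = 193/64 m = 3.0156 m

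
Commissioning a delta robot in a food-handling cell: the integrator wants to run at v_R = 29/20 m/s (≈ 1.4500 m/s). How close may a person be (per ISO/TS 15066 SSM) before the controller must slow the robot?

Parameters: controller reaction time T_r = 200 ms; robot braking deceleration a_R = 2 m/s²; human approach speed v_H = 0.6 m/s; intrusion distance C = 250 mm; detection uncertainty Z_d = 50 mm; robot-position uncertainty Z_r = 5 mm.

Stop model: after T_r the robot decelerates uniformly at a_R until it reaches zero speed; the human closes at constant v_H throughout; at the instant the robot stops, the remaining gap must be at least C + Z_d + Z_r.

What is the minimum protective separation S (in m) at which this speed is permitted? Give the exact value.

braking lasts T_s = (29/20)/2 = 0.7250 s
robot in T_r: 1.4500·0.2000 = 0.2900 m
braking distance = 1.4500²/(2·2.0000) = 0.5256 m
human over T_r+T_s: 0.6000·(0.2000+0.7250) = 0.5550 m
margins: 0.2500+0.0500+0.0050 = 0.3050 m
S_min ≈ 0.2900+0.5256+0.5550+0.3050  ⇒  S_min = 2681/1600 m

S_min = 2681/1600 m = 1.6756 m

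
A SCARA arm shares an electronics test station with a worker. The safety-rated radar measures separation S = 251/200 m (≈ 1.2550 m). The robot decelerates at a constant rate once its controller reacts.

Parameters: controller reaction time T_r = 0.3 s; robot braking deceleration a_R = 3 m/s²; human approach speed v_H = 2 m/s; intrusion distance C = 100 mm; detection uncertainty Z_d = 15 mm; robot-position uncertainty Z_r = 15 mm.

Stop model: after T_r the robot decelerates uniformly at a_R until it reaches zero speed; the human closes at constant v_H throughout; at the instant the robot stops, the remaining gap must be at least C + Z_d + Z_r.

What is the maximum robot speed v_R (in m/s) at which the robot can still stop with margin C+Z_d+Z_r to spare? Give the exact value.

quadratic (1/6)·v² + (29/30)·v + (-21/40) = 0
  disc = (29/30)² − 4·(1/6)·(-21/40) = 289/225 ; √disc = 17/15
  v_R = (−(29/30) + 17/15) / (2·(1/6)) = 1/2 m/s
check:
T_s = v_R/a_R = (1/2)/3 = 0.1667 s
robot in T_r: 0.5000·0.3000 = 0.1500 m
robot under decel: 0.5000²/(2·3.0000) = 0.0417 m
person approaches 2.0000·(0.3000+0.1667) = 0.9333 m
margins: 0.1000+0.0150+0.0150 = 0.1300 m
sum ≈ 0.1500+0.0417+0.9333+0.1300 ≈ 1.2550 m = S ✓

v_R_max = 1/2 m/s = 0.5000 m/s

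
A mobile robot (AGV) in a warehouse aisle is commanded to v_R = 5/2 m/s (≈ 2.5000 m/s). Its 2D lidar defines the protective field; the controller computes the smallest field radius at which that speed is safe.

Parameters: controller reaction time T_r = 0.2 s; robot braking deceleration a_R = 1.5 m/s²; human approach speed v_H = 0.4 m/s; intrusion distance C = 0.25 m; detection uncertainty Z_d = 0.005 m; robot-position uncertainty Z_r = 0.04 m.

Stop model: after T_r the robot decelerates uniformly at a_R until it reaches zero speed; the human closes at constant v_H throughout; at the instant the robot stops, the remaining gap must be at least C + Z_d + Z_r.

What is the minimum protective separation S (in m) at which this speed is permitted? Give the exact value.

S_min = 29/8 m = 3.6250 m

braking lasts T_s = (5/2)/(3/2) = 1.6667 s
robot in T_r: 2.5000·0.2000 = 0.5000 m
robot covers 2.5000·1.6667 − ½·1.5000·1.6667² = 2.0833 m while stopping
human closes 0.4000·1.8667 = 0.7467 m
C+Z_d+Z_r = 0.2500+0.0050+0.0400 = 0.2950 m
S_min ≈ 0.5000+2.0833+0.7467+0.2950  ⇒  S_min = 29/8 m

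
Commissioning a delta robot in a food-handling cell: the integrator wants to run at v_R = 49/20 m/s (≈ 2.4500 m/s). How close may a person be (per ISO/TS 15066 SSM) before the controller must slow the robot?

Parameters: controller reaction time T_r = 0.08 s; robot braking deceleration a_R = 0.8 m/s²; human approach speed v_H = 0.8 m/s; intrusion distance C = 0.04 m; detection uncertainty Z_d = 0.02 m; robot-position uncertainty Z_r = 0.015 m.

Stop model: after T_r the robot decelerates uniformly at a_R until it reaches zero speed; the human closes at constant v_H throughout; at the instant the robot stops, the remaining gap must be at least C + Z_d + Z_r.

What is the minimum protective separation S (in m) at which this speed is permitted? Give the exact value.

S_min = 20917/3200 m = 6.5366 m

stop time T_s = (49/20)/(4/5) = 3.0625 s
robot covers v_R·T_r = 2.4500·0.0800 = 0.1960 m before braking
robot under decel: 2.4500²/(2·0.8000) = 3.7516 m
human closes 0.8000·3.1425 = 2.5140 m
margins: 0.0400+0.0200+0.0150 = 0.0750 m
S_min ≈ 0.1960+3.7516+2.5140+0.0750  ⇒  S_min = 20917/3200 m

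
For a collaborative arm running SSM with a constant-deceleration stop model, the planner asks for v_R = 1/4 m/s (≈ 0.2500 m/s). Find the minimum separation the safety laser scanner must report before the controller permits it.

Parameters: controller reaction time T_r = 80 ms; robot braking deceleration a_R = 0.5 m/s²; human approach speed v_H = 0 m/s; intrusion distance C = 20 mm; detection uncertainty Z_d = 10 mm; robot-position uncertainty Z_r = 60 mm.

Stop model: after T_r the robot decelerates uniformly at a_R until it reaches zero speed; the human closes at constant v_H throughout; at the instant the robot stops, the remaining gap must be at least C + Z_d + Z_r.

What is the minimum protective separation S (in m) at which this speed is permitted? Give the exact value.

stop time T_s = (1/4)/(1/2) = 0.5000 s
reaction-phase robot travel = 0.2500·0.0800 = 0.0200 m
robot under decel: 0.2500²/(2·0.5000) = 0.0625 m
person approaches 0.0000·(0.0800+0.5000) = 0.0000 m
margins: 0.0200+0.0100+0.0600 = 0.0900 m
S_min ≈ 0.0200+0.0625+0.0000+0.0900  ⇒  S_min = 69/400 m

S_min = 69/400 m = 0.1725 m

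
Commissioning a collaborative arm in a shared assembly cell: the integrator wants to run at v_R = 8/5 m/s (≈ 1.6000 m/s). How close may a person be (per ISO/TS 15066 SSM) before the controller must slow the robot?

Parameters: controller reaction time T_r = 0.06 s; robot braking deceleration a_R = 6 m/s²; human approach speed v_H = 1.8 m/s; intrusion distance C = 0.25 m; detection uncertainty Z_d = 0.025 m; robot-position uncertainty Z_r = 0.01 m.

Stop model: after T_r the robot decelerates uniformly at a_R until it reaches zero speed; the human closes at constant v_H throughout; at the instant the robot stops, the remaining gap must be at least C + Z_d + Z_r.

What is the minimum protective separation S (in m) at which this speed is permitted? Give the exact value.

T_s = v_R/a_R = (8/5)/6 = 0.2667 s
robot covers v_R·T_r = 1.6000·0.0600 = 0.0960 m before braking
robot under decel: 1.6000²/(2·6.0000) = 0.2133 m
human closes 1.8000·0.3267 = 0.5880 m
margins: 0.2500+0.0250+0.0100 = 0.2850 m
S_min ≈ 0.0960+0.2133+0.5880+0.2850  ⇒  S_min = 3547/3000 m

S_min = 3547/3000 m = 1.1823 m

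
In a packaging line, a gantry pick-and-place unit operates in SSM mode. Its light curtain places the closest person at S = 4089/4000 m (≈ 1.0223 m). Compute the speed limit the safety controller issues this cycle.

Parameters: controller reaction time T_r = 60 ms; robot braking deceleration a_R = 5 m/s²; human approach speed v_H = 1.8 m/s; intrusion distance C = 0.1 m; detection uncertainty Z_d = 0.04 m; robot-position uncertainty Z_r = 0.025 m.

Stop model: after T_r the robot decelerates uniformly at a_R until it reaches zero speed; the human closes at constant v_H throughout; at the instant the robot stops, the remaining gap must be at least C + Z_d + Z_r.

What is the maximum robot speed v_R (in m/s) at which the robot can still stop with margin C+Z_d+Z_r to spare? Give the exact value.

v_R_max = 27/20 m/s = 1.3500 m/s

collect terms ⇒ (1/10)·v_R² + (21/50)·v_R + (-2997/4000) = 0
  disc = (21/50)² − 4·(1/10)·(-2997/4000) = 4761/10000 ; √disc = 69/100
  v_R = (−(21/50) + 69/100) / (2·(1/10)) = 27/20 m/s
check:
T_s = v_R/a_R = (27/20)/5 = 0.2700 s
robot covers v_R·T_r = 1.3500·0.0600 = 0.0810 m before braking
braking distance = 1.3500²/(2·5.0000) = 0.1822 m
person approaches 1.8000·(0.0600+0.2700) = 0.5940 m
residual clearance needed = 0.1000+0.0400+0.0250 = 0.1650 m
sum ≈ 0.0810+0.1822+0.5940+0.1650 ≈ 1.0223 m = S ✓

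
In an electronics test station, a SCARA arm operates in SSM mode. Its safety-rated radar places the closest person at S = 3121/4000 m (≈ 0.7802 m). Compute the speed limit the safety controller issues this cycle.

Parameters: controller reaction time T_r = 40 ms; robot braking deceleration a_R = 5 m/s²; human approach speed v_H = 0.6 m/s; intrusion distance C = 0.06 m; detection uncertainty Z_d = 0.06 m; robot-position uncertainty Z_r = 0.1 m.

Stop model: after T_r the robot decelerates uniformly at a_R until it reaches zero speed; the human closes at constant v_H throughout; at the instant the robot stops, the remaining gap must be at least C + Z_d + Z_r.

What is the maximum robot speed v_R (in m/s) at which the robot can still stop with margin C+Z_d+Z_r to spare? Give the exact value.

v_R_max = 33/20 m/s = 1.6500 m/s

at the boundary: (1/10)·v² + (4/25)·v + (-429/800) = 0
  disc = (4/25)² − 4·(1/10)·(-429/800) = 2401/10000 ; √disc = 49/100
  v_R = (−(4/25) + 49/100) / (2·(1/10)) = 33/20 m/s
check:
stop time T_s = (33/20)/5 = 0.3300 s
robot covers v_R·T_r = 1.6500·0.0400 = 0.0660 m before braking
robot under decel: 1.6500²/(2·5.0000) = 0.2722 m
human closes 0.6000·0.3700 = 0.2220 m
residual clearance needed = 0.0600+0.0600+0.1000 = 0.2200 m
sum ≈ 0.0660+0.2722+0.2220+0.2200 ≈ 0.7802 m = S ✓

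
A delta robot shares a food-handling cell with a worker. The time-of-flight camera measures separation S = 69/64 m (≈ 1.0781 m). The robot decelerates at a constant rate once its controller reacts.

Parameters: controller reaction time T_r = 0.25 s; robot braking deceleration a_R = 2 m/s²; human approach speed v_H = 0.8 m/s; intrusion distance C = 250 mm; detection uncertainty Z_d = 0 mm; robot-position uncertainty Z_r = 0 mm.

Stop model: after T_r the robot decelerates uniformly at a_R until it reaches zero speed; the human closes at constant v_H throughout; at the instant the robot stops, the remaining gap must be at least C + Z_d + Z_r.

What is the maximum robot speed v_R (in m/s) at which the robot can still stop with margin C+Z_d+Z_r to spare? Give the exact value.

v_R_max = 3/4 m/s = 0.7500 m/s

at the boundary: (1/4)·v² + (13/20)·v + (-201/320) = 0
  disc = (13/20)² − 4·(1/4)·(-201/320) = 1681/1600 ; √disc = 41/40
  v_R = (−(13/20) + 41/40) / (2·(1/4)) = 3/4 m/s
check:
T_s = v_R/a_R = (3/4)/2 = 0.3750 s
reaction-phase robot travel = 0.7500·0.2500 = 0.1875 m
braking distance = 0.7500²/(2·2.0000) = 0.1406 m
human closes 0.8000·0.6250 = 0.5000 m
margins: 0.2500+0.0000+0.0000 = 0.2500 m
sum ≈ 0.1875+0.1406+0.5000+0.2500 ≈ 1.0781 m = S ✓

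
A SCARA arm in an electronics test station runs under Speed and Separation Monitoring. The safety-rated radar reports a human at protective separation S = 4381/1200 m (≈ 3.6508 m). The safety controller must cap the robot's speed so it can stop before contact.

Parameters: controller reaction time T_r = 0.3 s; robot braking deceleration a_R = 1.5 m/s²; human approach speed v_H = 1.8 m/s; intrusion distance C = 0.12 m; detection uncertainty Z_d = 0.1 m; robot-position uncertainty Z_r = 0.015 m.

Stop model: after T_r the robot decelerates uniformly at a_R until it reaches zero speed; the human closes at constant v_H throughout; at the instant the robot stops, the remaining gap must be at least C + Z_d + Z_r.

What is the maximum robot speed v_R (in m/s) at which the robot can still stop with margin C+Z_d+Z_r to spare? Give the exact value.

v_R_max = 29/20 m/s = 1.4500 m/s

collect terms ⇒ (1/3)·v_R² + (3/2)·v_R + (-3451/1200) = 0
  disc = (3/2)² − 4·(1/3)·(-3451/1200) = 1369/225 ; √disc = 37/15
  v_R = (−(3/2) + 37/15) / (2·(1/3)) = 29/20 m/s
check:
T_s = v_R/a_R = (29/20)/(3/2) = 0.9667 s
robot covers v_R·T_r = 1.4500·0.3000 = 0.4350 m before braking
robot under decel: 1.4500²/(2·1.5000) = 0.7008 m
human over T_r+T_s: 1.8000·(0.3000+0.9667) = 2.2800 m
residual clearance needed = 0.1200+0.1000+0.0150 = 0.2350 m
sum ≈ 0.4350+0.7008+2.2800+0.2350 ≈ 3.6508 m = S ✓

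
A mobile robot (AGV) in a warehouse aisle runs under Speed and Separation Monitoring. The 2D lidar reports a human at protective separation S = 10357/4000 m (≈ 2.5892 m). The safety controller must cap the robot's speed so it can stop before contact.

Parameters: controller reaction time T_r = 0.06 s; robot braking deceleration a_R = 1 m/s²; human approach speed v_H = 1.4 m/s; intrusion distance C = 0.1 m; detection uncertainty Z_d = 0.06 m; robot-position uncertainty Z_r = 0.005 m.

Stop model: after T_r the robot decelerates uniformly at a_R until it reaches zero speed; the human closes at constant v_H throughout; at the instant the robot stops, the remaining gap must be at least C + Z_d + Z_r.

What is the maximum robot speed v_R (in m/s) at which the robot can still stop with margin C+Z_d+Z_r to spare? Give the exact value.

v_R_max = 23/20 m/s = 1.1500 m/s

quadratic (1/2)·v² + (73/50)·v + (-9361/4000) = 0
  disc = (73/50)² − 4·(1/2)·(-9361/4000) = 68121/10000 ; √disc = 261/100
  v_R = (−(73/50) + 261/100) / (2·(1/2)) = 23/20 m/s
check:
stop time T_s = (23/20)/1 = 1.1500 s
robot covers v_R·T_r = 1.1500·0.0600 = 0.0690 m before braking
robot covers 1.1500·1.1500 − ½·1.0000·1.1500² = 0.6613 m while stopping
human closes 1.4000·1.2100 = 1.6940 m
margins: 0.1000+0.0600+0.0050 = 0.1650 m
sum ≈ 0.0690+0.6613+1.6940+0.1650 ≈ 2.5892 m = S ✓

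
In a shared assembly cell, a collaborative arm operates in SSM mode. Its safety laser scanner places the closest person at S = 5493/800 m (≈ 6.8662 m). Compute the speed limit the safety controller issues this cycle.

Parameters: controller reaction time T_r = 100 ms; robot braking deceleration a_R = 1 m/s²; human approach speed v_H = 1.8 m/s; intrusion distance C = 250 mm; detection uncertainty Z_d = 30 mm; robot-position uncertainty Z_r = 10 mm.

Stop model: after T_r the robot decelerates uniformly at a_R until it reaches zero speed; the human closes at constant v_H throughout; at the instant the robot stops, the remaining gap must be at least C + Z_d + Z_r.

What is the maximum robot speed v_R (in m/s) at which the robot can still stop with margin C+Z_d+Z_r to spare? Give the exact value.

at the boundary: (1/2)·v² + (19/10)·v + (-5117/800) = 0
  disc = (19/10)² − 4·(1/2)·(-5117/800) = 6561/400 ; √disc = 81/20
  v_R = (−(19/10) + 81/20) / (2·(1/2)) = 43/20 m/s
check:
braking lasts T_s = (43/20)/1 = 2.1500 s
reaction-phase robot travel = 2.1500·0.1000 = 0.2150 m
robot under decel: 2.1500²/(2·1.0000) = 2.3112 m
person approaches 1.8000·(0.1000+2.1500) = 4.0500 m
C+Z_d+Z_r = 0.2500+0.0300+0.0100 = 0.2900 m
sum ≈ 0.2150+2.3112+4.0500+0.2900 ≈ 6.8662 m = S ✓

v_R_max = 43/20 m/s = 2.1500 m/s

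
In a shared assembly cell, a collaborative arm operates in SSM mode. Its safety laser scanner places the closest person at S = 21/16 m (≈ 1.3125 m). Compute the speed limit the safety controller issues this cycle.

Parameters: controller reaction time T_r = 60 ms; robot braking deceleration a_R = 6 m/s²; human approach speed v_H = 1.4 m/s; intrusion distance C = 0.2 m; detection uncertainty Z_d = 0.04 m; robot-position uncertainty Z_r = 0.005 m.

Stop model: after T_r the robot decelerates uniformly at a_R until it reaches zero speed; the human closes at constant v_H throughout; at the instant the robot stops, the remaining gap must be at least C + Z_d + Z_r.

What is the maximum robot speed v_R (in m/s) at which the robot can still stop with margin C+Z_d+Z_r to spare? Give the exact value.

quadratic (1/12)·v² + (22/75)·v + (-1967/2000) = 0
  disc = (22/75)² − 4·(1/12)·(-1967/2000) = 37249/90000 ; √disc = 193/300
  v_R = (−(22/75) + 193/300) / (2·(1/12)) = 21/10 m/s
check:
T_s = v_R/a_R = (21/10)/6 = 0.3500 s
reaction-phase robot travel = 2.1000·0.0600 = 0.1260 m
robot covers 2.1000·0.3500 − ½·6.0000·0.3500² = 0.3675 m while stopping
human closes 1.4000·0.4100 = 0.5740 m
C+Z_d+Z_r = 0.2000+0.0400+0.0050 = 0.2450 m
sum ≈ 0.1260+0.3675+0.5740+0.2450 ≈ 1.3125 m = S ✓

v_R_max = 21/10 m/s = 2.1000 m/s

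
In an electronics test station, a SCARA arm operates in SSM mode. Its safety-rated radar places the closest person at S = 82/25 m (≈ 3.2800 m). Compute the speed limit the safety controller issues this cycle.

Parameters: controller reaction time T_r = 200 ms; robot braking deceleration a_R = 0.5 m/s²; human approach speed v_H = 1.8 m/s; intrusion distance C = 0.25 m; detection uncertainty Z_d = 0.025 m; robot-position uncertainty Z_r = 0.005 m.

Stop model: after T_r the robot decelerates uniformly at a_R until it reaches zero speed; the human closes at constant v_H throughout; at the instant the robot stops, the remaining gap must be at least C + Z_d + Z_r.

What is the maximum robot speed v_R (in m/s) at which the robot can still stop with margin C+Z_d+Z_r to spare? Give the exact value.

at the boundary: (1)·v² + (19/5)·v + (-66/25) = 0
  disc = (19/5)² − 4·(1)·(-66/25) = 25 ; √disc = 5
  v_R = (−(19/5) + 5) / (2·(1)) = 3/5 m/s
check:
stop time T_s = (3/5)/(1/2) = 1.2000 s
robot covers v_R·T_r = 0.6000·0.2000 = 0.1200 m before braking
braking distance = 0.6000²/(2·0.5000) = 0.3600 m
human closes 1.8000·1.4000 = 2.5200 m
C+Z_d+Z_r = 0.2500+0.0250+0.0050 = 0.2800 m
sum ≈ 0.1200+0.3600+2.5200+0.2800 ≈ 3.2800 m = S ✓

v_R_max = 3/5 m/s = 0.6000 m/s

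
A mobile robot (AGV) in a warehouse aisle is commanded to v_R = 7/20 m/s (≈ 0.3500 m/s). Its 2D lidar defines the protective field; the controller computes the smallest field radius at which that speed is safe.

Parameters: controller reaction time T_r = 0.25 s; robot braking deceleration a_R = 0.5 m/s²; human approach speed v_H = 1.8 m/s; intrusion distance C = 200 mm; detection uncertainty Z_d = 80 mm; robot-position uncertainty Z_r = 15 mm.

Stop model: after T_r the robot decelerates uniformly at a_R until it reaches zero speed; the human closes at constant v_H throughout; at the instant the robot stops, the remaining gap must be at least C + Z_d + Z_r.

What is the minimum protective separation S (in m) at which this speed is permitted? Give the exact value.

S_min = 443/200 m = 2.2150 m

braking lasts T_s = (7/20)/(1/2) = 0.7000 s
robot in T_r: 0.3500·0.2500 = 0.0875 m
robot under decel: 0.3500²/(2·0.5000) = 0.1225 m
human closes 1.8000·0.9500 = 1.7100 m
C+Z_d+Z_r = 0.2000+0.0800+0.0150 = 0.2950 m
S_min ≈ 0.0875+0.1225+1.7100+0.2950  ⇒  S_min = 443/200 m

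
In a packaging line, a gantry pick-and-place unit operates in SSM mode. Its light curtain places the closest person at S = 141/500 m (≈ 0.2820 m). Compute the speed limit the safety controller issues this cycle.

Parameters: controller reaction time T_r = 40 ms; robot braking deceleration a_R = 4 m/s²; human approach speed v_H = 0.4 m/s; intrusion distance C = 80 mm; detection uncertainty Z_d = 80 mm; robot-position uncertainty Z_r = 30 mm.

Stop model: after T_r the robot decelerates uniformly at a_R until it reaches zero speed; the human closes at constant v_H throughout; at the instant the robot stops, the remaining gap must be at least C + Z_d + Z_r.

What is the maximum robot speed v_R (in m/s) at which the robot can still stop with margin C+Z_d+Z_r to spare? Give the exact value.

v_R_max = 2/5 m/s = 0.4000 m/s

at the boundary: (1/8)·v² + (7/50)·v + (-19/250) = 0
  disc = (7/50)² − 4·(1/8)·(-19/250) = 36/625 ; √disc = 6/25
  v_R = (−(7/50) + 6/25) / (2·(1/8)) = 2/5 m/s
check:
stop time T_s = (2/5)/4 = 0.1000 s
reaction-phase robot travel = 0.4000·0.0400 = 0.0160 m
robot covers 0.4000·0.1000 − ½·4.0000·0.1000² = 0.0200 m while stopping
human closes 0.4000·0.1400 = 0.0560 m
C+Z_d+Z_r = 0.0800+0.0800+0.0300 = 0.1900 m
sum ≈ 0.0160+0.0200+0.0560+0.1900 ≈ 0.2820 m = S ✓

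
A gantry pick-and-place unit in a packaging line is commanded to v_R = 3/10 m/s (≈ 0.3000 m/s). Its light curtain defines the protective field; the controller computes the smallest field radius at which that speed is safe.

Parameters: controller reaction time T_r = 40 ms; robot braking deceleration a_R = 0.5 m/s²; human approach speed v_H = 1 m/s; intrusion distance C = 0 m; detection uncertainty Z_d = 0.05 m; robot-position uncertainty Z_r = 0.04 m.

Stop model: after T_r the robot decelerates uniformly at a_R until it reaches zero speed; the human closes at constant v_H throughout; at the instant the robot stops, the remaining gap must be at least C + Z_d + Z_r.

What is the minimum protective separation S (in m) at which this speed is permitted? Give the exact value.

S_min = 104/125 m = 0.8320 m

stop time T_s = (3/10)/(1/2) = 0.6000 s
reaction-phase robot travel = 0.3000·0.0400 = 0.0120 m
braking distance = 0.3000²/(2·0.5000) = 0.0900 m
human closes 1.0000·0.6400 = 0.6400 m
residual clearance needed = 0.0000+0.0500+0.0400 = 0.0900 m
S_min ≈ 0.0120+0.0900+0.6400+0.0900  ⇒  S_min = 104/125 m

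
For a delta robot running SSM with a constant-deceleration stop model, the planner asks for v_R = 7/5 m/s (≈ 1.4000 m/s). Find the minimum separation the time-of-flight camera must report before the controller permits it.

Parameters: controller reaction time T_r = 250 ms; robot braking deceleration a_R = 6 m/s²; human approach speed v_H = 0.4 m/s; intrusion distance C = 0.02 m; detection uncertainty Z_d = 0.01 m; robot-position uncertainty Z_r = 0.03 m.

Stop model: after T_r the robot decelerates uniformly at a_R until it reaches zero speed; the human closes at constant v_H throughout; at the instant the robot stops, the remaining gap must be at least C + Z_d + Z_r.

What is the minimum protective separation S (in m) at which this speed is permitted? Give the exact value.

S_min = 23/30 m = 0.7667 m

T_s = v_R/a_R = (7/5)/6 = 0.2333 s
robot covers v_R·T_r = 1.4000·0.2500 = 0.3500 m before braking
robot covers 1.4000·0.2333 − ½·6.0000·0.2333² = 0.1633 m while stopping
human closes 0.4000·0.4833 = 0.1933 m
C+Z_d+Z_r = 0.0200+0.0100+0.0300 = 0.0600 m
S_min ≈ 0.3500+0.1633+0.1933+0.0600  ⇒  S_min = 23/30 m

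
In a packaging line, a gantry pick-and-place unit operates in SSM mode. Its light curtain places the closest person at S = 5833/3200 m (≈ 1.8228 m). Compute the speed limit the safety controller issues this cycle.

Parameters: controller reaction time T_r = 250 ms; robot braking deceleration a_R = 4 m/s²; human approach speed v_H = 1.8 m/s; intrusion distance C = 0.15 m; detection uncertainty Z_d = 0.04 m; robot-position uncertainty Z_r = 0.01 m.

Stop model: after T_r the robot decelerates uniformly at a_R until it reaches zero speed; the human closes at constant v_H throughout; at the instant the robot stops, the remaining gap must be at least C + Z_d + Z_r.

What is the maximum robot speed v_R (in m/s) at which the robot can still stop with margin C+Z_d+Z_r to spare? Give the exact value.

v_R_max = 27/20 m/s = 1.3500 m/s

quadratic (1/8)·v² + (7/10)·v + (-3753/3200) = 0
  disc = (7/10)² − 4·(1/8)·(-3753/3200) = 6889/6400 ; √disc = 83/80
  v_R = (−(7/10) + 83/80) / (2·(1/8)) = 27/20 m/s
check:
stop time T_s = (27/20)/4 = 0.3375 s
robot in T_r: 1.3500·0.2500 = 0.3375 m
robot under decel: 1.3500²/(2·4.0000) = 0.2278 m
human over T_r+T_s: 1.8000·(0.2500+0.3375) = 1.0575 m
C+Z_d+Z_r = 0.1500+0.0400+0.0100 = 0.2000 m
sum ≈ 0.3375+0.2278+1.0575+0.2000 ≈ 1.8228 m = S ✓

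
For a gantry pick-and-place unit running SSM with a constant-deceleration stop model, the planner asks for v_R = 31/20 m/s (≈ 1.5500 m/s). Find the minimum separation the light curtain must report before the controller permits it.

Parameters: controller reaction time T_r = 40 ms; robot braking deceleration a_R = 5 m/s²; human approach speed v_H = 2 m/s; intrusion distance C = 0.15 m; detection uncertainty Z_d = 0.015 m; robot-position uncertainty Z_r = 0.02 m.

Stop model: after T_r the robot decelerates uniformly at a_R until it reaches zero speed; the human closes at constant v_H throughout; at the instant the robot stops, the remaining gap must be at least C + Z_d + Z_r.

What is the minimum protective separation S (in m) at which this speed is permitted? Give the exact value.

S_min = 4749/4000 m = 1.1872 m

stop time T_s = (31/20)/5 = 0.3100 s
reaction-phase robot travel = 1.5500·0.0400 = 0.0620 m
robot under decel: 1.5500²/(2·5.0000) = 0.2402 m
person approaches 2.0000·(0.0400+0.3100) = 0.7000 m
residual clearance needed = 0.1500+0.0150+0.0200 = 0.1850 m
S_min ≈ 0.0620+0.2402+0.7000+0.1850  ⇒  S_min = 4749/4000 m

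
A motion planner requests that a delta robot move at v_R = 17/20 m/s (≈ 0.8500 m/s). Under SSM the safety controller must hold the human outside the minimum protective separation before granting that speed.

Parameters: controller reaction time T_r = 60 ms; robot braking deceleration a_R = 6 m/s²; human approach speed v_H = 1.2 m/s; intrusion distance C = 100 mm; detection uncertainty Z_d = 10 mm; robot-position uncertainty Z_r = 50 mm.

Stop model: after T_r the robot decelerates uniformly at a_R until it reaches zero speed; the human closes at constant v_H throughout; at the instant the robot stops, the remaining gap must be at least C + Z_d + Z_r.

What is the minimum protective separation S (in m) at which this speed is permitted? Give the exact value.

S_min = 12317/24000 m = 0.5132 m

T_s = v_R/a_R = (17/20)/6 = 0.1417 s
robot covers v_R·T_r = 0.8500·0.0600 = 0.0510 m before braking
braking distance = 0.8500²/(2·6.0000) = 0.0602 m
human over T_r+T_s: 1.2000·(0.0600+0.1417) = 0.2420 m
C+Z_d+Z_r = 0.1000+0.0100+0.0500 = 0.1600 m
S_min ≈ 0.0510+0.0602+0.2420+0.1600  ⇒  S_min = 12317/24000 m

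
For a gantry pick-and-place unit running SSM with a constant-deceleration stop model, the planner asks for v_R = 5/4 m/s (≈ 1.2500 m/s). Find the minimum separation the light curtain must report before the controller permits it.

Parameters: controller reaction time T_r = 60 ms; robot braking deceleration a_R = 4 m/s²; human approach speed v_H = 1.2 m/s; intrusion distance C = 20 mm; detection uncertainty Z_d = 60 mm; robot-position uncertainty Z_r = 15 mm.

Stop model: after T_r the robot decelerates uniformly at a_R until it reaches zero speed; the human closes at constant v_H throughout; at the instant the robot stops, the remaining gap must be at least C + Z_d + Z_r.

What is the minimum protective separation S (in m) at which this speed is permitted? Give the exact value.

T_s = v_R/a_R = (5/4)/4 = 0.3125 s
robot in T_r: 1.2500·0.0600 = 0.0750 m
robot covers 1.2500·0.3125 − ½·4.0000·0.3125² = 0.1953 m while stopping
person approaches 1.2000·(0.0600+0.3125) = 0.4470 m
residual clearance needed = 0.0200+0.0600+0.0150 = 0.0950 m
S_min ≈ 0.0750+0.1953+0.4470+0.0950  ⇒  S_min = 12997/16000 m

S_min = 12997/16000 m = 0.8123 m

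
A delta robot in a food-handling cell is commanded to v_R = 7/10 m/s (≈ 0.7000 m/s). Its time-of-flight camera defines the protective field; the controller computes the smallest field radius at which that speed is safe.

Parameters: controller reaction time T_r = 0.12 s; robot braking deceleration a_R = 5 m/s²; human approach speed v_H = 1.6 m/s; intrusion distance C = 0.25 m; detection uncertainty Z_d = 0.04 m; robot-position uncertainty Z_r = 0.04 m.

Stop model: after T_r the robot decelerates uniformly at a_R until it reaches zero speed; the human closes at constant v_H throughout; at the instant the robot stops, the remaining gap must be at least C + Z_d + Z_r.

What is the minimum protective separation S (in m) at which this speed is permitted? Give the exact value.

S_min = 879/1000 m = 0.8790 m

braking lasts T_s = (7/10)/5 = 0.1400 s
reaction-phase robot travel = 0.7000·0.1200 = 0.0840 m
robot under decel: 0.7000²/(2·5.0000) = 0.0490 m
human over T_r+T_s: 1.6000·(0.1200+0.1400) = 0.4160 m
margins: 0.2500+0.0400+0.0400 = 0.3300 m
S_min ≈ 0.0840+0.0490+0.4160+0.3300  ⇒  S_min = 879/1000 m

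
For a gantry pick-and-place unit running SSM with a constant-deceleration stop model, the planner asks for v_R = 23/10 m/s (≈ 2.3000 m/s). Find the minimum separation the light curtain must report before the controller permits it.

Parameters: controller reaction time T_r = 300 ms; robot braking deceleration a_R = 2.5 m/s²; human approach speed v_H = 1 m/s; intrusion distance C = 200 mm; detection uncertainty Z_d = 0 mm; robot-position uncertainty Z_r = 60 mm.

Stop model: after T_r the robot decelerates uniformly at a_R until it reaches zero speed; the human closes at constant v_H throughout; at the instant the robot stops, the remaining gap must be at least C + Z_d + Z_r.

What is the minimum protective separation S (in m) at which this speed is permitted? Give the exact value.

S_min = 807/250 m = 3.2280 m

braking lasts T_s = (23/10)/(5/2) = 0.9200 s
reaction-phase robot travel = 2.3000·0.3000 = 0.6900 m
braking distance = 2.3000²/(2·2.5000) = 1.0580 m
human over T_r+T_s: 1.0000·(0.3000+0.9200) = 1.2200 m
residual clearance needed = 0.2000+0.0000+0.0600 = 0.2600 m
S_min ≈ 0.6900+1.0580+1.2200+0.2600  ⇒  S_min = 807/250 m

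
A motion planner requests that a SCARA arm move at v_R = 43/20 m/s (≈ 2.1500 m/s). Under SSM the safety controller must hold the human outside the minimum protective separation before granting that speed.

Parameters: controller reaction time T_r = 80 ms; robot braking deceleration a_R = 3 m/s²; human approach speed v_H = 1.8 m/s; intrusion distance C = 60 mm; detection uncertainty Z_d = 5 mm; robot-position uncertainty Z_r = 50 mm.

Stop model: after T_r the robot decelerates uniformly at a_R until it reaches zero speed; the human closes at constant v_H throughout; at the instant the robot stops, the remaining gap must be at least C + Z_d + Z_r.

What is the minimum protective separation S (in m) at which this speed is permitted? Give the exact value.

T_s = v_R/a_R = (43/20)/3 = 0.7167 s
robot in T_r: 2.1500·0.0800 = 0.1720 m
robot under decel: 2.1500²/(2·3.0000) = 0.7704 m
human closes 1.8000·0.7967 = 1.4340 m
C+Z_d+Z_r = 0.0600+0.0050+0.0500 = 0.1150 m
S_min ≈ 0.1720+0.7704+1.4340+0.1150  ⇒  S_min = 29897/12000 m

S_min = 29897/12000 m = 2.4914 m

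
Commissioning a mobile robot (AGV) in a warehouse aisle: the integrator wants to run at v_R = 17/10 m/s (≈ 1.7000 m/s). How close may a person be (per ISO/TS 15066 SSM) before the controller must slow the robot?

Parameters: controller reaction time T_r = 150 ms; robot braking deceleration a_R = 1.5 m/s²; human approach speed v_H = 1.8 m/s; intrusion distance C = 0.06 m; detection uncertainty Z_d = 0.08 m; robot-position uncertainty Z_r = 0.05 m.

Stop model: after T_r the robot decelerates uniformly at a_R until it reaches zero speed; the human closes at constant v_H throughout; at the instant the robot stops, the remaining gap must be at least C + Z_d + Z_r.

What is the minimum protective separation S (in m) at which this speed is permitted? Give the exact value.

S_min = 2231/600 m = 3.7183 m

stop time T_s = (17/10)/(3/2) = 1.1333 s
robot in T_r: 1.7000·0.1500 = 0.2550 m
robot covers 1.7000·1.1333 − ½·1.5000·1.1333² = 0.9633 m while stopping
human over T_r+T_s: 1.8000·(0.1500+1.1333) = 2.3100 m
residual clearance needed = 0.0600+0.0800+0.0500 = 0.1900 m
S_min ≈ 0.2550+0.9633+2.3100+0.1900  ⇒  S_min = 2231/600 m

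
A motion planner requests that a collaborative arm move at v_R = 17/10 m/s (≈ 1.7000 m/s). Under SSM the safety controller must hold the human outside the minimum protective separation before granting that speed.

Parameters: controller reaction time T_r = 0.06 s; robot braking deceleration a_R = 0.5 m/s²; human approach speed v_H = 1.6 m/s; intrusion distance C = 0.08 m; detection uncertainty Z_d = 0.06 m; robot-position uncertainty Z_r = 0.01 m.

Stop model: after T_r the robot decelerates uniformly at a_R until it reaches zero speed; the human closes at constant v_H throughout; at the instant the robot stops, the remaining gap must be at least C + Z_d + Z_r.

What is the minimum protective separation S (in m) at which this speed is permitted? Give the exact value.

braking lasts T_s = (17/10)/(1/2) = 3.4000 s
robot in T_r: 1.7000·0.0600 = 0.1020 m
robot covers 1.7000·3.4000 − ½·0.5000·3.4000² = 2.8900 m while stopping
person approaches 1.6000·(0.0600+3.4000) = 5.5360 m
margins: 0.0800+0.0600+0.0100 = 0.1500 m
S_min ≈ 0.1020+2.8900+5.5360+0.1500  ⇒  S_min = 4339/500 m

S_min = 4339/500 m = 8.6780 m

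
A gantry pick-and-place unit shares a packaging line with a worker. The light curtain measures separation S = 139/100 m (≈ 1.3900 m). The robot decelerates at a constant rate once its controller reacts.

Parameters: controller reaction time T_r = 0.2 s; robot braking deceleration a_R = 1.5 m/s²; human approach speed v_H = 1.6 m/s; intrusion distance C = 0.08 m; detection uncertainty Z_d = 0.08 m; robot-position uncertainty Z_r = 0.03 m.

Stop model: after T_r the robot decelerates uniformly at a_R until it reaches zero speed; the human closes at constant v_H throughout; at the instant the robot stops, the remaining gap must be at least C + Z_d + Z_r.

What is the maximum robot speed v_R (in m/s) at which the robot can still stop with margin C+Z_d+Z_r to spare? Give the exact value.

v_R_max = 3/5 m/s = 0.6000 m/s

quadratic (1/3)·v² + (19/15)·v + (-22/25) = 0
  disc = (19/15)² − 4·(1/3)·(-22/25) = 25/9 ; √disc = 5/3
  v_R = (−(19/15) + 5/3) / (2·(1/3)) = 3/5 m/s
check:
stop time T_s = (3/5)/(3/2) = 0.4000 s
robot covers v_R·T_r = 0.6000·0.2000 = 0.1200 m before braking
robot covers 0.6000·0.4000 − ½·1.5000·0.4000² = 0.1200 m while stopping
person approaches 1.6000·(0.2000+0.4000) = 0.9600 m
C+Z_d+Z_r = 0.0800+0.0800+0.0300 = 0.1900 m
sum ≈ 0.1200+0.1200+0.9600+0.1900 ≈ 1.3900 m = S ✓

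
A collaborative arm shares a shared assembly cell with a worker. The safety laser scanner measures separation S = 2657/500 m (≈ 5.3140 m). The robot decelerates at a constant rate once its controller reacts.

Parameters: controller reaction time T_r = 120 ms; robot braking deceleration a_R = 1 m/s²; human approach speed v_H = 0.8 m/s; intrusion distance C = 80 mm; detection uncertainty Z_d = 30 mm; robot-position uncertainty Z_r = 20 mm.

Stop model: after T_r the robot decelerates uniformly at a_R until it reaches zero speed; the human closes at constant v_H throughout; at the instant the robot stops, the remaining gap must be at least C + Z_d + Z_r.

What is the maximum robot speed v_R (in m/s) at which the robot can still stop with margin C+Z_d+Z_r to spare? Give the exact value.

collect terms ⇒ (1/2)·v_R² + (23/25)·v_R + (-636/125) = 0
  disc = (23/25)² − 4·(1/2)·(-636/125) = 6889/625 ; √disc = 83/25
  v_R = (−(23/25) + 83/25) / (2·(1/2)) = 12/5 m/s
check:
stop time T_s = (12/5)/1 = 2.4000 s
robot covers v_R·T_r = 2.4000·0.1200 = 0.2880 m before braking
braking distance = 2.4000²/(2·1.0000) = 2.8800 m
human over T_r+T_s: 0.8000·(0.1200+2.4000) = 2.0160 m
C+Z_d+Z_r = 0.0800+0.0300+0.0200 = 0.1300 m
sum ≈ 0.2880+2.8800+2.0160+0.1300 ≈ 5.3140 m = S ✓

v_R_max = 12/5 m/s = 2.4000 m/s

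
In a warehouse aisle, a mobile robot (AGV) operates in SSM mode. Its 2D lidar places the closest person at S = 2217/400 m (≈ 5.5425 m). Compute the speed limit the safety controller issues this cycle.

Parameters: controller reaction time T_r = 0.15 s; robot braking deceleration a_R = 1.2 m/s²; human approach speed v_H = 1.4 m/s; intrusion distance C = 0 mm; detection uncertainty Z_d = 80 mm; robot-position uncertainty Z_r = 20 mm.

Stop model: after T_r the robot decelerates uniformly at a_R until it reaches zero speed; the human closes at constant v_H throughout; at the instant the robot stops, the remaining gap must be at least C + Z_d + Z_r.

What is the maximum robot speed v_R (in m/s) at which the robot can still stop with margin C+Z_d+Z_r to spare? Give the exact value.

quadratic (5/12)·v² + (79/60)·v + (-2093/400) = 0
  disc = (79/60)² − 4·(5/12)·(-2093/400) = 9409/900 ; √disc = 97/30
  v_R = (−(79/60) + 97/30) / (2·(5/12)) = 23/10 m/s
check:
braking lasts T_s = (23/10)/(6/5) = 1.9167 s
reaction-phase robot travel = 2.3000·0.1500 = 0.3450 m
robot under decel: 2.3000²/(2·1.2000) = 2.2042 m
human over T_r+T_s: 1.4000·(0.1500+1.9167) = 2.8933 m
residual clearance needed = 0.0000+0.0800+0.0200 = 0.1000 m
sum ≈ 0.3450+2.2042+2.8933+0.1000 ≈ 5.5425 m = S ✓

v_R_max = 23/10 m/s = 2.3000 m/s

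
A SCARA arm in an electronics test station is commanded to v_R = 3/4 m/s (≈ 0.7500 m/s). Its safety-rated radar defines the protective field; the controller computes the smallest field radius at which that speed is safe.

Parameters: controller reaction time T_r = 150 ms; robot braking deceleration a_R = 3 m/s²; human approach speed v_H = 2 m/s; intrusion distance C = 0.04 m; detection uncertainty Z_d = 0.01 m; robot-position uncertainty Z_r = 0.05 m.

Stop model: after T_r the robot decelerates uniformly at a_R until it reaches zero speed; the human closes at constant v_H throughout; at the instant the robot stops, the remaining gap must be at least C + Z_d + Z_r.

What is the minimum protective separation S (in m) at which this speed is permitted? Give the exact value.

braking lasts T_s = (3/4)/3 = 0.2500 s
reaction-phase robot travel = 0.7500·0.1500 = 0.1125 m
robot under decel: 0.7500²/(2·3.0000) = 0.0938 m
person approaches 2.0000·(0.1500+0.2500) = 0.8000 m
C+Z_d+Z_r = 0.0400+0.0100+0.0500 = 0.1000 m
S_min ≈ 0.1125+0.0938+0.8000+0.1000  ⇒  S_min = 177/160 m

S_min = 177/160 m = 1.1062 m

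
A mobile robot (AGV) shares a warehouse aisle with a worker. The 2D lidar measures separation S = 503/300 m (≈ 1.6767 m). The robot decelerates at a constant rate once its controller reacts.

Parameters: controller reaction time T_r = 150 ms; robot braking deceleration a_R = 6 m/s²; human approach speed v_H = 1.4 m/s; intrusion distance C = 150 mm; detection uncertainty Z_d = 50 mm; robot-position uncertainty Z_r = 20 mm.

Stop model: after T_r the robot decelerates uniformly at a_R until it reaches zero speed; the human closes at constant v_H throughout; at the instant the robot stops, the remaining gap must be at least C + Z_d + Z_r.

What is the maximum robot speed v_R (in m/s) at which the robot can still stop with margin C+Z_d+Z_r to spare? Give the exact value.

collect terms ⇒ (1/12)·v_R² + (23/60)·v_R + (-187/150) = 0
  disc = (23/60)² − 4·(1/12)·(-187/150) = 9/16 ; √disc = 3/4
  v_R = (−(23/60) + 3/4) / (2·(1/12)) = 11/5 m/s
check:
T_s = v_R/a_R = (11/5)/6 = 0.3667 s
reaction-phase robot travel = 2.2000·0.1500 = 0.3300 m
robot under decel: 2.2000²/(2·6.0000) = 0.4033 m
human over T_r+T_s: 1.4000·(0.1500+0.3667) = 0.7233 m
residual clearance needed = 0.1500+0.0500+0.0200 = 0.2200 m
sum ≈ 0.3300+0.4033+0.7233+0.2200 ≈ 1.6767 m = S ✓

v_R_max = 11/5 m/s = 2.2000 m/s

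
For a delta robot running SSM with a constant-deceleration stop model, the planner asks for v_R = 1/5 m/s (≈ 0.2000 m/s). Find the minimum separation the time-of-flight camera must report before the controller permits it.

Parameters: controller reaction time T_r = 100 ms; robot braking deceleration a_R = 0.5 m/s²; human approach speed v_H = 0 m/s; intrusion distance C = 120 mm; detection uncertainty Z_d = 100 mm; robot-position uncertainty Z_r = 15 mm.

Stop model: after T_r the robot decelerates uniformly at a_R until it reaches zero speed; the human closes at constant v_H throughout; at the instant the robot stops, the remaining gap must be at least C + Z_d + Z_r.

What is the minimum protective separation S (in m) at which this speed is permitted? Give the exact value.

S_min = 59/200 m = 0.2950 m

stop time T_s = (1/5)/(1/2) = 0.4000 s
reaction-phase robot travel = 0.2000·0.1000 = 0.0200 m
robot covers 0.2000·0.4000 − ½·0.5000·0.4000² = 0.0400 m while stopping
human closes 0.0000·0.5000 = 0.0000 m
C+Z_d+Z_r = 0.1200+0.1000+0.0150 = 0.2350 m
S_min ≈ 0.0200+0.0400+0.0000+0.2350  ⇒  S_min = 59/200 m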